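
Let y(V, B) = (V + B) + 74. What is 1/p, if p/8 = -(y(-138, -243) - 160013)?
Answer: 1/1282560 ≈ 7.7969e-7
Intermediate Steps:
y(V, B) = 74 + B + V (y(V, B) = (B + V) + 74 = 74 + B + V)
p = 1282560 (p = 8*(-((74 - 243 - 138) - 160013)) = 8*(-(-307 - 160013)) = 8*(-1*(-160320)) = 8*160320 = 1282560)
1/p = 1/1282560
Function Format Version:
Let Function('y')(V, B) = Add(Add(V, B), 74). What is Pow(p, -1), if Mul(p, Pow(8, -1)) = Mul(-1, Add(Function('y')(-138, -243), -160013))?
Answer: Rational(1, 1282560) ≈ 7.7969e-7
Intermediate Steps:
Function('y')(V, B) = Add(74, B, V) (Function('y')(V, B) = Add(Add(B, V), 74) = Add(74, B, V))
p = 1282560 (p = Mul(8, Mul(-1, Add(Add(74, -243, -138), -160013))) = Mul(8, Mul(-1, Add(-307, -160013))) = Mul(8, Mul(-1, -160320)) = Mul(8, 160320) = 1282560)
Pow(p, -1) = Pow(1282560, -1) = Rational(1, 1282560)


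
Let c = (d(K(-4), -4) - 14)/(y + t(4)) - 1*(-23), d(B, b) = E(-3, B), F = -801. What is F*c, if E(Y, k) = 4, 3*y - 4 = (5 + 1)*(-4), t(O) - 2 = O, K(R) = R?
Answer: -30438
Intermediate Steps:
t(O) = 2 + O
y = -20/3 (y = 4/3 + ((5 + 1)*(-4))/3 = 4/3 + (6*(-4))/3 = 4/3 + (⅓)*(-24) = 4/3 - 8 = -20/3 ≈ -6.6667)
d(B, b) = 4
c = 38 (c = (4 - 14)/(-20/3 + (2 + 4)) - 1*(-23) = -10/(-20/3 + 6) + 23 = -10/(-⅔) + 23 = -10*(-3/2) + 23 = 15 + 23 = 38)
F*c = -801*38 = -30438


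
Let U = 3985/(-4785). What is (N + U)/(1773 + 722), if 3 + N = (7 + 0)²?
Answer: 8645/477543 ≈ 0.018103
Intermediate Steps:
N = 46 (N = -3 + (7 + 0)² = -3 + 7² = -3 + 49 = 46)
U = -797/957 (U = 3985*(-1/4785) = -797/957 ≈ -0.83281)
(N + U)/(1773 + 722) = (46 - 797/957)/(1773 + 722) = (43225/957)/2495 = (43225/957)*(1/2495) = 8645/477543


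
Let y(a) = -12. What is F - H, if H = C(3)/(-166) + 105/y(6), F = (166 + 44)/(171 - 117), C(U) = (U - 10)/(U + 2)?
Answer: 188699/14940 ≈ 12.630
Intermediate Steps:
C(U) = (-10 + U)/(2 + U)
F = 35/9 (F = 210/54 = 210*(1/54) = 35/9 ≈ 3.8889)
H = -14511/1660 (H = ((-10 + 3)/(2 + 3))/(-166) + 105/(-12) = (-7/5)*(-1/166) + 105*(-1/12) = ((1/5)*(-7))*(-1/166) - 35/4 = -7/5*(-1/166) - 35/4 = 7/830 - 35/4 = -14511/1660 ≈ -8.7416)
F - H = 35/9 - 1*(-14511/1660) = 35/9 + 14511/1660 = 188699/14940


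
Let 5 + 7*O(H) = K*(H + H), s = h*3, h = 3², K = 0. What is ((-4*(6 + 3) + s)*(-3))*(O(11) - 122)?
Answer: -23193/7 ≈ -3313.3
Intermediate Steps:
h = 9
s = 27 (s = 9*3 = 27)
O(H) = -5/7 (O(H) = -5/7 + (0*(H + H))/7 = -5/7 + (0*(2*H))/7 = -5/7 + (⅐)*0 = -5/7 + 0 = -5/7)
((-4*(6 + 3) + s)*(-3))*(O(11) - 122) = ((-4*(6 + 3) + 27)*(-3))*(-5/7 - 122) = ((-4*9 + 27)*(-3))*(-859/7) = ((-36 + 27)*(-3))*(-859/7) = -9*(-3)*(-859/7) = 27*(-859/7) = -23193/7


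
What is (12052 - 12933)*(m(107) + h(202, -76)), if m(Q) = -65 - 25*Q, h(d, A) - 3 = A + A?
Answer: 2545209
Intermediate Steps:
h(d, A) = 3 + 2*A (h(d, A) = 3 + (A + A) = 3 + 2*A)
(12052 - 12933)*(m(107) + h(202, -76)) = (12052 - 12933)*((-65 - 25*107) + (3 + 2*(-76))) = -881*((-65 - 2675) + (3 - 152)) = -881*(-2740 - 149) = -881*(-2889) = 2545209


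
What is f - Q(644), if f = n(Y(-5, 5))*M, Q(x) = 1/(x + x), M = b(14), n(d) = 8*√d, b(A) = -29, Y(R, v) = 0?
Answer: -1/1288 ≈ -0.00077640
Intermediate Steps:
M = -29
Q(x) = 1/(2*x)
f = 0 (f = (8*√0)*(-29) = (8*0)*(-29) = 0*(-29) = 0)
f - Q(644) = 0 - 1/(2*644) = 0 - 1*1/1288 = 0 - 1/1288 = -1/1288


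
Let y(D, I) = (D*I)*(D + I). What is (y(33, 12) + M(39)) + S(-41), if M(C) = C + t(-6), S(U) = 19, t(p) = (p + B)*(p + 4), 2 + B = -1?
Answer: 17896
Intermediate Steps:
B = -3 (B = -2 - 1 = -3)
t(p) = (-3 + p)*(4 + p) (t(p) = (p - 3)*(p + 4) = (-3 + p)*(4 + p))
y(D, I) = D*I*(D + I)
M(C) = 18 + C (M(C) = C + (-12 - 6 + (-6)²) = C + (-12 - 6 + 36) = C + 18 = 18 + C)
(y(33, 12) + M(39)) + S(-41) = (33*12*(33 + 12) + (18 + 39)) + 19 = (33*12*45 + 57) + 19 = (17820 + 57) + 19 = 17877 + 19 = 17896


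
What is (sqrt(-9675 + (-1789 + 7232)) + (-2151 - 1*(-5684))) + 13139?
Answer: 16672 + 46*I*sqrt(2) ≈ 16672.0 + 65.054*I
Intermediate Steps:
(sqrt(-9675 + (-1789 + 7232)) + (-2151 - 1*(-5684))) + 13139 = (sqrt(-9675 + 5443) + (-2151 + 5684)) + 13139 = (sqrt(-4232) + 3533) + 13139 = (46*I*sqrt(2) + 3533) + 13139 = (3533 + 46*I*sqrt(2)) + 13139 = 16672 + 46*I*sqrt(2)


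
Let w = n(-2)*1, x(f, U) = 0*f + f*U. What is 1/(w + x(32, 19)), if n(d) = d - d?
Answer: 1/608 ≈ 0.0016447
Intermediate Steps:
x(f, U) = U*f (x(f, U) = 0 + U*f = U*f)
n(d) = 0
w = 0 (w = 0*1 = 0)
1/(w + x(32, 19)) = 1/(0 + 19*32) = 1/(0 + 608) = 1/608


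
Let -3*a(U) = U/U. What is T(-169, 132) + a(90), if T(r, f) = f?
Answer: 395/3 ≈ 131.67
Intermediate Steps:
a(U) = -⅓ (a(U) = -U/(3*U) = -⅓*1 = -⅓)
T(-169, 132) + a(90) = 132 - ⅓ = 395/3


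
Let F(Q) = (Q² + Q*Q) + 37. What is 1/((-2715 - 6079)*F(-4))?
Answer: -1/606786 ≈ -1.6480e-6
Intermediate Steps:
F(Q) = 37 + 2*Q² (F(Q) = (Q² + Q²) + 37 = 2*Q² + 37 = 37 + 2*Q²)
1/((-2715 - 6079)*F(-4)) = 1/((-2715 - 6079)*(37 + 2*(-4)²)) = 1/((-8794)*(37 + 2*16)) = -1/(8794*(37 + 32)) = -1/8794/69 = -1/8794*1/69 = -1/606786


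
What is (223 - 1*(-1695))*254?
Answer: 487172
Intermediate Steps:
(223 - 1*(-1695))*254 = (223 + 1695)*254 = 1918*254 = 487172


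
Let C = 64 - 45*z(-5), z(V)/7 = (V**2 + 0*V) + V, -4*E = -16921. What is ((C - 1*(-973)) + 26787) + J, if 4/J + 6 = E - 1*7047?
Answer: 243027468/11291 ≈ 21524.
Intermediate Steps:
E = 16921/4 (E = -1/4*(-16921) = 16921/4 ≈ 4230.3)
J = -16/11291 (J = 4/(-6 + (16921/4 - 1*7047)) = 4/(-6 + (16921/4 - 7047)) = 4/(-6 - 11267/4) = 4/(-11291/4) = 4*(-4/11291) = -16/11291 ≈ -0.0014171)
z(V) = 7*V + 7*V**2 (z(V) = 7*((V**2 + 0*V) + V) = 7*((V**2 + 0) + V) = 7*(V**2 + V) = 7*(V + V**2) = 7*V + 7*V**2)
C = -6236 (C = 64 - 315*(-5)*(1 - 5) = 64 - 315*(-5)*(-4) = 64 - 45*140 = 64 - 6300 = -6236)
((C - 1*(-973)) + 26787) + J = ((-6236 - 1*(-973)) + 26787) - 16/11291 = ((-6236 + 973) + 26787) - 16/11291 = (-5263 + 26787) - 16/11291 = 21524 - 16/11291 = 243027468/11291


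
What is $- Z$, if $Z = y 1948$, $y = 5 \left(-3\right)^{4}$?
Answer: $-788940$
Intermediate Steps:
$y = 405$ ($y = 5 \cdot 81 = 405$)
$Z = 788940$ ($Z = 405 \cdot 1948 = 788940$)
$- Z = \left(-1\right) 788940 = -788940$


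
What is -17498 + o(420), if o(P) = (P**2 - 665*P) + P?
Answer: -119978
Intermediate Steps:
o(P) = P**2 - 664*P
-17498 + o(420) = -17498 + 420*(-664 + 420) = -17498 + 420*(-244) = -17498 - 102480 = -119978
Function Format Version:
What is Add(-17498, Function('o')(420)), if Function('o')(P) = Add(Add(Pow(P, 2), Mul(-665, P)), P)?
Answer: -119978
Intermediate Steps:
Function('o')(P) = Add(Pow(P, 2), Mul(-664, P))
Add(-17498, Function('o')(420)) = Add(-17498, Mul(420, Add(-664, 420))) = Add(-17498, Mul(420, -244)) = Add(-17498, -102480) = -119978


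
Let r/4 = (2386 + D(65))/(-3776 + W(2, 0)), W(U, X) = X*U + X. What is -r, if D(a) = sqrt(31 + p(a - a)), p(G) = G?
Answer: 1193/472 + sqrt(31)/944 ≈ 2.5334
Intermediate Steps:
W(U, X) = X + U*X (W(U, X) = U*X + X = X + U*X)
D(a) = sqrt(31) (D(a) = sqrt(31 + (a - a)) = sqrt(31 + 0) = sqrt(31))
r = -1193/472 - sqrt(31)/944 (r = 4*((2386 + sqrt(31))/(-3776 + 0*(1 + 2))) = 4*((2386 + sqrt(31))/(-3776 + 0*3)) = 4*((2386 + sqrt(31))/(-3776 + 0)) = 4*((2386 + sqrt(31))/(-3776)) = 4*((2386 + sqrt(31))*(-1/3776)) = 4*(-1193/1888 - sqrt(31)/3776) = -1193/472 - sqrt(31)/944 ≈ -2.5334)
-r = -(-1193/472 - sqrt(31)/944) = 1193/472 + sqrt(31)/944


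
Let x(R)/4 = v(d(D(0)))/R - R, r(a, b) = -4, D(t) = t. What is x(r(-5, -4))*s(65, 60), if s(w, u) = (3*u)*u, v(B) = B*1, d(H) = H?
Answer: 172800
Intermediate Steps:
v(B) = B
s(w, u) = 3*u²
x(R) = -4*R (x(R) = 4*(0/R - R) = 4*(0 - R) = 4*(-R) = -4*R)
x(r(-5, -4))*s(65, 60) = (-4*(-4))*(3*60²) = 16*(3*3600) = 16*10800 = 172800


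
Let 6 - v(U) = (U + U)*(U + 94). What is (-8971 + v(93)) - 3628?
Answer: -47375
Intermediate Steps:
v(U) = 6 - 2*U*(94 + U) (v(U) = 6 - (U + U)*(U + 94) = 6 - 2*U*(94 + U))
(-8971 + v(93)) - 3628 = (-8971 + (6 - 188*93 - 2*93**2)) - 3628 = (-8971 + (6 - 17484 - 2*8649)) - 3628 = (-8971 + (6 - 17484 - 17298)) - 3628 = (-8971 - 34776) - 3628 = -43747 - 3628 = -47375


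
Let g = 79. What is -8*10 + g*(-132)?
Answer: -10508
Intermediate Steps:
-8*10 + g*(-132) = -8*10 + 79*(-132) = -80 - 10428 = -10508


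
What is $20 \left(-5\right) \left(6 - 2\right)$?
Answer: $-400$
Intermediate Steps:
$20 \left(-5\right) \left(6 - 2\right) = - 100 \left(6 + \left(-2 + 0\right)\right) = - 100 \left(6 - 2\right) = \left(-100\right) 4 = -400$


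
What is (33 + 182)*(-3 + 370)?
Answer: 78905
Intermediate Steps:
(33 + 182)*(-3 + 370) = 215*367 = 78905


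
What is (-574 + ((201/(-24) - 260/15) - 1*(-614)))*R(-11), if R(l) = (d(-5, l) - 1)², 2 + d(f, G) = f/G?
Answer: 33614/363 ≈ 92.601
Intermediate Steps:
d(f, G) = -2 + f/G
R(l) = (-3 - 5/l)² (R(l) = ((-2 - 5/l) - 1)² = (-3 - 5/l)²)
(-574 + ((201/(-24) - 260/15) - 1*(-614)))*R(-11) = (-574 + ((201/(-24) - 260/15) - 1*(-614)))*((5 + 3*(-11))²/(-11)²) = (-574 + ((201*(-1/24) - 260*1/15) + 614))*((5 - 33)²/121) = (-574 + ((-67/8 - 52/3) + 614))*((1/121)*(-28)²) = (-574 + (-617/24 + 614))*((1/121)*784) = (-574 + 14119/24)*(784/121) = (343/24)*(784/121) = 33614/363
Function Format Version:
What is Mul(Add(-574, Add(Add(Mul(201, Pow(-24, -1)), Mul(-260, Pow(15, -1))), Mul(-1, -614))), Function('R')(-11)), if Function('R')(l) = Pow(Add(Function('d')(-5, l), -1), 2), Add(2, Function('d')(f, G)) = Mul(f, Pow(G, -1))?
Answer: Rational(33614, 363) ≈ 92.601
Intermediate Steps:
Function('d')(f, G) = Add(-2, Mul(f, Pow(G, -1)))
Function('R')(l) = Pow(Add(-3, Mul(-5, Pow(l, -1))), 2) (Function('R')(l) = Pow(Add(Add(-2, Mul(-5, Pow(l, -1))), -1), 2) = Pow(Add(-3, Mul(-5, Pow(l, -1))), 2))
Mul(Add(-574, Add(Add(Mul(201, Pow(-24, -1)), Mul(-260, Pow(15, -1))), Mul(-1, -614))), Function('R')(-11)) = Mul(Add(-574, Add(Add(Mul(201, Pow(-24, -1)), Mul(-260, Pow(15, -1))), Mul(-1, -614))), Mul(Pow(-11, -2), Pow(Add(5, Mul(3, -11)), 2))) = Mul(Add(-574, Add(Add(Mul(201, Rational(-1, 24)), Mul(-260, Rational(1, 15))), 614)), Mul(Rational(1, 121), Pow(Add(5, -33), 2))) = Mul(Add(-574, Add(Add(Rational(-67, 8), Rational(-52, 3)), 614)), Mul(Rational(1, 121), Pow(-28, 2))) = Mul(Add(-574, Add(Rational(-617, 24), 614)), Mul(Rational(1, 121), 784)) = Mul(Add(-574, Rational(14119, 24)), Rational(784, 121)) = Mul(Rational(343, 24), Rational(784, 121)) = Rational(33614, 363)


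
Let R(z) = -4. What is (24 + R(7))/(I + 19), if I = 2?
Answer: 20/21 ≈ 0.95238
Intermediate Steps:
(24 + R(7))/(I + 19) = (24 - 4)/(2 + 19) = 20/21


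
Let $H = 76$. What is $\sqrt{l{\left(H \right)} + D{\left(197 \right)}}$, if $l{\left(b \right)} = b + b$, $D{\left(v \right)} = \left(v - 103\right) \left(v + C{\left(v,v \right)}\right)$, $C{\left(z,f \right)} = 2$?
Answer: $\sqrt{18858} \approx 137.32$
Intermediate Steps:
$D{\left(v \right)} = \left(-103 + v\right) \left(2 + v\right)$ ($D{\left(v \right)} = \left(v - 103\right) \left(v + 2\right) = \left(-103 + v\right) \left(2 + v\right)$)
$l{\left(b \right)} = 2 b$
$\sqrt{l{\left(H \right)} + D{\left(197 \right)}} = \sqrt{2 \cdot 76 - \left(20103 - 38809\right)} = \sqrt{152 - -18706} = \sqrt{152 + 18706} = \sqrt{18858}$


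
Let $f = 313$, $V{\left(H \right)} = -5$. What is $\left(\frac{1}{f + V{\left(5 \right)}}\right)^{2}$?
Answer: $\frac{1}{94864} \approx 1.0541 \cdot 10^{-5}$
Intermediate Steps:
$\left(\frac{1}{f + V{\left(5 \right)}}\right)^{2} = \left(\frac{1}{313 - 5}\right)^{2} = \left(\frac{1}{308}\right)^{2} = \frac{1}{94864}$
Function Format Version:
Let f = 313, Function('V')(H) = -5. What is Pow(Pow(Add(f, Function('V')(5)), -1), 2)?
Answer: Rational(1, 94864) ≈ 1.0541e-5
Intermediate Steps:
Pow(Pow(Add(f, Function('V')(5)), -1), 2) = Pow(Pow(Add(313, -5), -1), 2) = Pow(Pow(308, -1), 2) = Pow(Rational(1, 308), 2) = Rational(1, 94864)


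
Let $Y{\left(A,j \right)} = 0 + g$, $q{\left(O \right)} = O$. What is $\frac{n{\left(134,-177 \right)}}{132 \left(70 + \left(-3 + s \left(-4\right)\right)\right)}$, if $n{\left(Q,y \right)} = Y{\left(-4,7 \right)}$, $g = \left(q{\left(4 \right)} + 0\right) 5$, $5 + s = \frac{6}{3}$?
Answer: $\frac{5}{2607} \approx 0.0019179$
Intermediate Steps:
$s = -3$ ($s = -5 + \frac{6}{3} = -5 + 6 \cdot \frac{1}{3} = -5 + 2 = -3$)
$g = 20$ ($g = \left(4 + 0\right) 5 = 4 \cdot 5 = 20$)
$Y{\left(A,j \right)} = 20$ ($Y{\left(A,j \right)} = 0 + 20 = 20$)
$n{\left(Q,y \right)} = 20$
$\frac{n{\left(134,-177 \right)}}{132 \left(70 + \left(-3 + s \left(-4\right)\right)\right)} = \frac{20}{132 \left(70 - -9\right)} = \frac{20}{132 \left(70 + \left(-3 + 12\right)\right)} = \frac{20}{132 \left(70 + 9\right)} = \frac{20}{132 \cdot 79} = \frac{20}{10428} = 20 \cdot \frac{1}{10428} = \frac{5}{2607}$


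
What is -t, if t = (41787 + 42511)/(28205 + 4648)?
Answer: -84298/32853 ≈ -2.5659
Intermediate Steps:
t = 84298/32853 ≈ 2.5659
-t = -1*84298/32853 = -84298/32853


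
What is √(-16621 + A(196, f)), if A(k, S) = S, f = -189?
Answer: 41*I*√10 ≈ 129.65*I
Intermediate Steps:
√(-16621 + A(196, f)) = √(-16621 - 189) = √(-16810) = 41*I*√10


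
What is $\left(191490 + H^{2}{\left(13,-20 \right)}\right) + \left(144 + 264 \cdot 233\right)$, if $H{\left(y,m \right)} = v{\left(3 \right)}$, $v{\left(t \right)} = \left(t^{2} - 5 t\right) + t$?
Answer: $253155$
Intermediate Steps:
$v{\left(t \right)} = t^{2} - 4 t$
$H{\left(y,m \right)} = -3$ ($H{\left(y,m \right)} = 3 \left(-4 + 3\right) = 3 \left(-1\right) = -3$)
$\left(191490 + H^{2}{\left(13,-20 \right)}\right) + \left(144 + 264 \cdot 233\right) = \left(191490 + \left(-3\right)^{2}\right) + \left(144 + 264 \cdot 233\right) = \left(191490 + 9\right) + \left(144 + 61512\right) = 191499 + 61656 = 253155$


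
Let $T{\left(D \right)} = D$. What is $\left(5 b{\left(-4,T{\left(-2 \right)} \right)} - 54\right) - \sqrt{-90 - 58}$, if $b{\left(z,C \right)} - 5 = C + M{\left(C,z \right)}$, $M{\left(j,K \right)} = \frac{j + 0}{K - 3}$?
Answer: $- \frac{263}{7} - 2 i \sqrt{37} \approx -37.571 - 12.166 i$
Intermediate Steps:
$M{\left(j,K \right)} = \frac{j}{-3 + K}$
$b{\left(z,C \right)} = 5 + C + \frac{C}{-3 + z}$ ($b{\left(z,C \right)} = 5 + \left(C + \frac{C}{-3 + z}\right) = 5 + C + \frac{C}{-3 + z}$)
$\left(5 b{\left(-4,T{\left(-2 \right)} \right)} - 54\right) - \sqrt{-90 - 58} = \left(5 \frac{-2 + \left(-3 - 4\right) \left(5 - 2\right)}{-3 - 4} - 54\right) - \sqrt{-90 - 58} = \left(5 \frac{-2 - 21}{-7} - 54\right) - \sqrt{-148} = \left(5 \left(- \frac{-2 - 21}{7}\right) - 54\right) - 2 i \sqrt{37} = \left(5 \left(\left(- \frac{1}{7}\right) \left(-23\right)\right) - 54\right) - 2 i \sqrt{37} = \left(5 \cdot \frac{23}{7} - 54\right) - 2 i \sqrt{37} = \left(\frac{115}{7} - 54\right) - 2 i \sqrt{37} = - \frac{263}{7} - 2 i \sqrt{37}$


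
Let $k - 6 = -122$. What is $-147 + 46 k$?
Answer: $-5483$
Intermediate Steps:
$k = -116$ ($k = 6 - 122 = -116$)
$-147 + 46 k = -147 + 46 \left(-116\right) = -147 - 5336 = -5483$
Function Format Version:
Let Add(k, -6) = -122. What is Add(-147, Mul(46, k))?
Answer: -5483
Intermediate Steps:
k = -116 (k = Add(6, -122) = -116)
Add(-147, Mul(46, k)) = Add(-147, Mul(46, -116)) = Add(-147, -5336) = -5483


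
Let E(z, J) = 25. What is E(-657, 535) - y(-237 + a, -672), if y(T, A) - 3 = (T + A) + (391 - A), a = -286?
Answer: 154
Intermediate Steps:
y(T, A) = 394 + T (y(T, A) = 3 + ((T + A) + (391 - A)) = 3 + ((A + T) + (391 - A)) = 3 + (391 + T) = 394 + T)
E(-657, 535) - y(-237 + a, -672) = 25 - (394 + (-237 - 286)) = 25 - (394 - 523) = 25 - 1*(-129) = 25 + 129 = 154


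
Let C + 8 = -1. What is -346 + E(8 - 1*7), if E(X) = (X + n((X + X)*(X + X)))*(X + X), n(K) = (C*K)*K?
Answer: -632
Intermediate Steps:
C = -9 (C = -8 - 1 = -9)
n(K) = -9*K² (n(K) = (-9*K)*K = -9*K²)
E(X) = 2*X*(X - 144*X⁴) (E(X) = (X - 9*(X + X)⁴)*(X + X) = (X - 9*16*X⁴)*(2*X) = (X - 144*X⁴)*(2*X) = 2*X*(X - 144*X⁴))
-346 + E(8 - 1*7) = -346 + (8 - 1*7)²*(2 - 288*(8 - 1*7)³) = -346 + (8 - 7)²*(2 - 288*(8 - 7)³) = -346 + 1²*(2 - 288*1³) = -346 + 1*(2 - 288*1) = -346 + 1*(2 - 288) = -346 + 1*(-286) = -346 - 286 = -632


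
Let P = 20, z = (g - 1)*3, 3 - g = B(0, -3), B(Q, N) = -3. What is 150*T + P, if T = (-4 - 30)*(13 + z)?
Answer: -142780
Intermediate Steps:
g = 6 (g = 3 - 1*(-3) = 3 + 3 = 6)
z = 15 (z = (6 - 1)*3 = 5*3 = 15)
T = -952 (T = (-4 - 30)*(13 + 15) = -34*28 = -952)
150*T + P = 150*(-952) + 20 = -142800 + 20 = -142780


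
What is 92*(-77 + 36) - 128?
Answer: -3900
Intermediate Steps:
92*(-77 + 36) - 128 = 92*(-41) - 128 = -3772 - 128 = -3900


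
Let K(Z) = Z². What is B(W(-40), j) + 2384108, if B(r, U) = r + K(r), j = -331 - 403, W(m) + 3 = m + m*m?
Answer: 4809914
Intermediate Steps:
W(m) = -3 + m + m² (W(m) = -3 + (m + m*m) = -3 + (m + m²) = -3 + m + m²)
j = -734
B(r, U) = r + r²
B(W(-40), j) + 2384108 = (-3 - 40 + (-40)²)*(1 + (-3 - 40 + (-40)²)) + 2384108 = (-3 - 40 + 1600)*(1 + (-3 - 40 + 1600)) + 2384108 = 1557*(1 + 1557) + 2384108 = 1557*1558 + 2384108 = 2425806 + 2384108 = 4809914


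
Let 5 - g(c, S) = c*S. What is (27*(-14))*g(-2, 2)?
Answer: -3402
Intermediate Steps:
g(c, S) = 5 - S*c (g(c, S) = 5 - c*S = 5 - S*c)
(27*(-14))*g(-2, 2) = (27*(-14))*(5 - 1*2*(-2)) = -378*(5 + 4) = -378*9 = -3402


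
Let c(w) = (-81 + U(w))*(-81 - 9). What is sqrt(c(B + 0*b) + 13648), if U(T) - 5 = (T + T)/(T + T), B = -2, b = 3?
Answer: sqrt(20398) ≈ 142.82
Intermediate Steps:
U(T) = 6 (U(T) = 5 + (T + T)/(T + T) = 5 + (2*T)/((2*T)) = 5 + (2*T)*(1/(2*T)) = 5 + 1 = 6)
c(w) = 6750 (c(w) = (-81 + 6)*(-81 - 9) = -75*(-90) = 6750)
sqrt(c(B + 0*b) + 13648) = sqrt(6750 + 13648) = sqrt(20398)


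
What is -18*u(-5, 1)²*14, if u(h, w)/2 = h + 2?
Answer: -9072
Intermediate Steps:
u(h, w) = 4 + 2*h (u(h, w) = 2*(h + 2) = 2*(2 + h) = 4 + 2*h)
-18*u(-5, 1)²*14 = -18*(4 + 2*(-5))²*14 = -18*(4 - 10)²*14 = -18*(-6)²*14 = -18*36*14 = -648*14 = -9072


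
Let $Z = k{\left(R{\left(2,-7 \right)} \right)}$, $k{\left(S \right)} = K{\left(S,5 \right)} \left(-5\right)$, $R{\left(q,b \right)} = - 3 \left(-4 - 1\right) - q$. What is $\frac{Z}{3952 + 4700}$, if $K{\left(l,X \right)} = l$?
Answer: $- \frac{65}{8652} \approx -0.0075127$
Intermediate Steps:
$R{\left(q,b \right)} = 15 - q$ ($R{\left(q,b \right)} = \left(-3\right) \left(-5\right) - q = 15 - q$)
$k{\left(S \right)} = - 5 S$ ($k{\left(S \right)} = S \left(-5\right) = - 5 S$)
$Z = -65$ ($Z = - 5 \left(15 - 2\right) = \left(-5\right) 13 = -65$)
$\frac{Z}{3952 + 4700} = - \frac{65}{3952 + 4700} = - \frac{65}{8652}$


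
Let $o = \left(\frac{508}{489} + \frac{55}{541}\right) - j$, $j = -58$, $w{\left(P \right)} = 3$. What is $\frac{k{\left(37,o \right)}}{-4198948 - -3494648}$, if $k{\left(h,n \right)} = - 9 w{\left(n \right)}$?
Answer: $\frac{27}{704300} \approx 3.8336 \cdot 10^{-5}$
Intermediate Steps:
$o = \frac{15645565}{264549}$ ($o = \left(\frac{508}{489} + \frac{55}{541}\right) - -58 = \left(508 \cdot \frac{1}{489} + 55 \cdot \frac{1}{541}\right) + 58 = \left(\frac{508}{489} + \frac{55}{541}\right) + 58 = \frac{301723}{264549} + 58 = \frac{15645565}{264549} \approx 59.141$)
$k{\left(h,n \right)} = -27$ ($k{\left(h,n \right)} = \left(-9\right) 3 = -27$)
$\frac{k{\left(37,o \right)}}{-4198948 - -3494648} = - \frac{27}{-4198948 - -3494648} = - \frac{27}{-4198948 + 3494648} = - \frac{27}{-704300} = \left(-27\right) \left(- \frac{1}{704300}\right) = \frac{27}{704300}$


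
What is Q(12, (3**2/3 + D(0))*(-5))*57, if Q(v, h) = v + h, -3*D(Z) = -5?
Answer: -646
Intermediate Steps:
D(Z) = 5/3 (D(Z) = -1/3*(-5) = 5/3)
Q(v, h) = h + v
Q(12, (3**2/3 + D(0))*(-5))*57 = ((3**2/3 + 5/3)*(-5) + 12)*57 = ((9*(1/3) + 5/3)*(-5) + 12)*57 = ((3 + 5/3)*(-5) + 12)*57 = ((14/3)*(-5) + 12)*57 = (-70/3 + 12)*57 = -34/3*57 = -646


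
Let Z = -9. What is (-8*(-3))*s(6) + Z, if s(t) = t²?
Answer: 855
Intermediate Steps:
(-8*(-3))*s(6) + Z = -8*(-3)*6² - 9 = 24*36 - 9 = 864 - 9 = 855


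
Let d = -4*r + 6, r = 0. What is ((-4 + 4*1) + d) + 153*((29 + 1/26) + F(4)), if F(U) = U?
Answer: 131583/26 ≈ 5060.9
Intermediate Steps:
d = 6 (d = -4*0 + 6 = 0 + 6 = 6)
((-4 + 4*1) + d) + 153*((29 + 1/26) + F(4)) = ((-4 + 4*1) + 6) + 153*((29 + 1/26) + 4) = ((-4 + 4) + 6) + 153*((29 + 1/26) + 4) = (0 + 6) + 153*(755/26 + 4) = 6 + 153*(859/26) = 6 + 131427/26 = 131583/26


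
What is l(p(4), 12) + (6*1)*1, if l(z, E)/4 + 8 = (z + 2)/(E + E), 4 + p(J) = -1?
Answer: -53/2 ≈ -26.500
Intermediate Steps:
p(J) = -5 (p(J) = -4 - 1 = -5)
l(z, E) = -32 + 2*(2 + z)/E (l(z, E) = -32 + 4*((z + 2)/(E + E)) = -32 + 4*((2 + z)/((2*E))) = -32 + 4*((2 + z)*(1/(2*E))) = -32 + 4*((2 + z)/(2*E)) = -32 + 2*(2 + z)/E)
l(p(4), 12) + (6*1)*1 = 2*(2 - 5 - 16*12)/12 + (6*1)*1 = 2*(1/12)*(2 - 5 - 192) + 6*1 = 2*(1/12)*(-195) + 6 = -65/2 + 6 = -53/2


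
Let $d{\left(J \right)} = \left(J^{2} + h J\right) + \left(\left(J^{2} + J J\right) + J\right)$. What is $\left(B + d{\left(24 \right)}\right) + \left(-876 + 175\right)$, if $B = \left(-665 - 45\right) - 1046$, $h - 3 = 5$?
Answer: $-513$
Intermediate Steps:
$h = 8$ ($h = 3 + 5 = 8$)
$B = -1756$ ($B = -710 - 1046 = -1756$)
$d{\left(J \right)} = 3 J^{2} + 9 J$ ($d{\left(J \right)} = \left(J^{2} + 8 J\right) + \left(\left(J^{2} + J J\right) + J\right) = \left(J^{2} + 8 J\right) + \left(\left(J^{2} + J^{2}\right) + J\right) = \left(J^{2} + 8 J\right) + \left(2 J^{2} + J\right) = \left(J^{2} + 8 J\right) + \left(J + 2 J^{2}\right) = 3 J^{2} + 9 J$)
$\left(B + d{\left(24 \right)}\right) + \left(-876 + 175\right) = \left(-1756 + 3 \cdot 24 \left(3 + 24\right)\right) + \left(-876 + 175\right) = \left(-1756 + 3 \cdot 24 \cdot 27\right) - 701 = \left(-1756 + 1944\right) - 701 = 188 - 701 = -513$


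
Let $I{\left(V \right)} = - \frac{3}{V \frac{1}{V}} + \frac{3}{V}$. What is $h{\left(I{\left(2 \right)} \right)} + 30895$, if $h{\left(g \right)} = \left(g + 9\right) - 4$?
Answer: $\frac{61797}{2} \approx 30899.0$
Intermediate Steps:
$I{\left(V \right)} = -3 + \frac{3}{V}$ ($I{\left(V \right)} = - \frac{3}{1} + \frac{3}{V} = \left(-3\right) 1 + \frac{3}{V} = -3 + \frac{3}{V}$)
$h{\left(g \right)} = 5 + g$ ($h{\left(g \right)} = \left(9 + g\right) - 4 = 5 + g$)
$h{\left(I{\left(2 \right)} \right)} + 30895 = \left(5 - \left(3 - \frac{3}{2}\right)\right) + 30895 = \left(5 + \left(-3 + 3 \cdot \frac{1}{2}\right)\right) + 30895 = \left(5 + \left(-3 + \frac{3}{2}\right)\right) + 30895 = \left(5 - \frac{3}{2}\right) + 30895 = \frac{7}{2} + 30895 = \frac{61797}{2}$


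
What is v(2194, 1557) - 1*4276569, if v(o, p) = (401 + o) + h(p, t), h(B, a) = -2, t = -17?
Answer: -4273976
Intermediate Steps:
v(o, p) = 399 + o (v(o, p) = (401 + o) - 2 = 399 + o)
v(2194, 1557) - 1*4276569 = (399 + 2194) - 1*4276569 = 2593 - 4276569 = -4273976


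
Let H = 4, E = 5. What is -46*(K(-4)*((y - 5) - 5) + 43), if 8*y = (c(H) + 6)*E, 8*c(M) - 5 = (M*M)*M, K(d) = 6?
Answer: -27853/16 ≈ -1740.8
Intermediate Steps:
c(M) = 5/8 + M³/8 (c(M) = 5/8 + ((M*M)*M)/8 = 5/8 + (M²*M)/8 = 5/8 + M³/8)
y = 585/64 (y = (((5/8 + (⅛)*4³) + 6)*5)/8 = (((5/8 + (⅛)*64) + 6)*5)/8 = (((5/8 + 8) + 6)*5)/8 = ((69/8 + 6)*5)/8 = ((117/8)*5)/8 = (⅛)*(585/8) = 585/64 ≈ 9.1406)
-46*(K(-4)*((y - 5) - 5) + 43) = -46*(6*((585/64 - 5) - 5) + 43) = -46*(6*(265/64 - 5) + 43) = -46*(6*(-55/64) + 43) = -46*(-165/32 + 43) = -46*1211/32 = -27853/16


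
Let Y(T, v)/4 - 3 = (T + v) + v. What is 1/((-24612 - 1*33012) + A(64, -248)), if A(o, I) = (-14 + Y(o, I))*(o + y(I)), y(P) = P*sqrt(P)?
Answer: -21043/5709877432392 - 26815*I*sqrt(62)/1427469358098 ≈ -3.6854e-9 - 1.4791e-7*I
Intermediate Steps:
y(P) = P**(3/2)
Y(T, v) = 12 + 4*T + 8*v (Y(T, v) = 12 + 4*((T + v) + v) = 12 + 4*(T + 2*v) = 12 + (4*T + 8*v) = 12 + 4*T + 8*v)
A(o, I) = (o + I**(3/2))*(-2 + 4*o + 8*I) (A(o, I) = (-14 + (12 + 4*o + 8*I))*(o + I**(3/2)) = (-2 + 4*o + 8*I)*(o + I**(3/2)) = (o + I**(3/2))*(-2 + 4*o + 8*I))
1/((-24612 - 1*33012) + A(64, -248)) = 1/((-24612 - 1*33012) + (-2*64 - (-992)*I*sqrt(62) + 4*64**2 + 8*(-248)**(5/2) + 4*64*(-248)**(3/2) + 8*(-248)*64)) = 1/((-24612 - 33012) + (-128 - (-992)*I*sqrt(62) + 4*4096 + 8*(123008*I*sqrt(62)) + 4*64*(-496*I*sqrt(62)) - 126976)) = 1/(-57624 + (-128 + 992*I*sqrt(62) + 16384 + 984064*I*sqrt(62) - 126976*I*sqrt(62) - 126976)) = 1/(-57624 + (-110720 + 858080*I*sqrt(62))) = 1/(-168344 + 858080*I*sqrt(62))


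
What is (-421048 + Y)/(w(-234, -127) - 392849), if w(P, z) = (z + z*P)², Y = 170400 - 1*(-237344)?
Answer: -1663/109404304 ≈ -1.5200e-5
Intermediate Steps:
Y = 407744 (Y = 170400 + 237344 = 407744)
w(P, z) = (z + P*z)²
(-421048 + Y)/(w(-234, -127) - 392849) = (-421048 + 407744)/((-127)²*(1 - 234)² - 392849) = -13304/(16129*(-233)² - 392849) = -13304/(16129*54289 - 392849) = -13304/(875627281 - 392849) = -13304/875234432 = -13304*1/875234432 = -1663/109404304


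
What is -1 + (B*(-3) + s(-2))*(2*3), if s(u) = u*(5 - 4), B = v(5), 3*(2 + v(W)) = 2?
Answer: 11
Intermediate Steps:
v(W) = -4/3 (v(W) = -2 + (⅓)*2 = -2 + ⅔ = -4/3)
B = -4/3 ≈ -1.3333
s(u) = u (s(u) = u*1 = u)
-1 + (B*(-3) + s(-2))*(2*3) = -1 + (-4/3*(-3) - 2)*(2*3) = -1 + (4 - 2)*6 = -1 + 2*6 = -1 + 12 = 11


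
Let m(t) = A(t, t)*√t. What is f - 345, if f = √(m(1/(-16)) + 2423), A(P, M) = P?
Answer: -345 + √(155072 - I)/8 ≈ -295.78 - 0.00015871*I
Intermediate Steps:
m(t) = t^(3/2) (m(t) = t*√t = t^(3/2))
f = √(2423 - I/64) (f = √((1/(-16))^(3/2) + 2423) = √((-1/16)^(3/2) + 2423) = √(-I/64 + 2423) = √(2423 - I/64) ≈ 49.224 - 0.0002*I)
f - 345 = √(155072 - I)/8 - 345 = -345 + √(155072 - I)/8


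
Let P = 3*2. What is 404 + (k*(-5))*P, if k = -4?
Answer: 524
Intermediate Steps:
P = 6
404 + (k*(-5))*P = 404 - 4*(-5)*6 = 404 + 20*6 = 404 + 120 = 524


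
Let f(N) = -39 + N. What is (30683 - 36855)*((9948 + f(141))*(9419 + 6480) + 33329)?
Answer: -986398417988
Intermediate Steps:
(30683 - 36855)*((9948 + f(141))*(9419 + 6480) + 33329) = (30683 - 36855)*((9948 + (-39 + 141))*(9419 + 6480) + 33329) = -6172*((9948 + 102)*15899 + 33329) = -6172*(10050*15899 + 33329) = -6172*(159784950 + 33329) = -6172*159818279 = -986398417988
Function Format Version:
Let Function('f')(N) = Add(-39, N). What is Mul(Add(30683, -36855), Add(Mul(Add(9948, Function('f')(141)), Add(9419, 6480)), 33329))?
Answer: -986398417988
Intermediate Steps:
Mul(Add(30683, -36855), Add(Mul(Add(9948, Function('f')(141)), Add(9419, 6480)), 33329)) = Mul(Add(30683, -36855), Add(Mul(Add(9948, Add(-39, 141)), Add(9419, 6480)), 33329)) = Mul(-6172, Add(Mul(Add(9948, 102), 15899), 33329)) = Mul(-6172, Add(Mul(10050, 15899), 33329)) = Mul(-6172, Add(159784950, 33329)) = Mul(-6172, 159818279) = -986398417988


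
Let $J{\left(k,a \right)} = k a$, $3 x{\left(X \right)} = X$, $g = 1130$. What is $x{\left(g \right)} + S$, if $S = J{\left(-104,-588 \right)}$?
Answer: $\frac{184586}{3} \approx 61529.0$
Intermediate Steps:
$x{\left(X \right)} = \frac{X}{3}$
$J{\left(k,a \right)} = a k$
$S = 61152$ ($S = \left(-588\right) \left(-104\right) = 61152$)
$x{\left(g \right)} + S = \frac{1}{3} \cdot 1130 + 61152 = \frac{1130}{3} + 61152 = \frac{184586}{3}$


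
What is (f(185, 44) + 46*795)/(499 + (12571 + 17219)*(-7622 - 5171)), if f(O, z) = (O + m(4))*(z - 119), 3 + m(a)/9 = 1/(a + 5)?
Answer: -24645/381102971 ≈ -6.4668e-5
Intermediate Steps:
m(a) = -27 + 9/(5 + a) (m(a) = -27 + 9/(a + 5) = -27 + 9/(5 + a))
f(O, z) = (-119 + z)*(-26 + O) (f(O, z) = (O + 9*(-14 - 3*4)/(5 + 4))*(z - 119) = (O + 9*(-14 - 12)/9)*(-119 + z) = (O + 9*(1/9)*(-26))*(-119 + z) = (O - 26)*(-119 + z) = (-26 + O)*(-119 + z) = (-119 + z)*(-26 + O))
(f(185, 44) + 46*795)/(499 + (12571 + 17219)*(-7622 - 5171)) = ((3094 - 119*185 - 26*44 + 185*44) + 46*795)/(499 + (12571 + 17219)*(-7622 - 5171)) = ((3094 - 22015 - 1144 + 8140) + 36570)/(499 + 29790*(-12793)) = (-11925 + 36570)/(499 - 381103470) = 24645/(-381102971) = 24645*(-1/381102971) = -24645/381102971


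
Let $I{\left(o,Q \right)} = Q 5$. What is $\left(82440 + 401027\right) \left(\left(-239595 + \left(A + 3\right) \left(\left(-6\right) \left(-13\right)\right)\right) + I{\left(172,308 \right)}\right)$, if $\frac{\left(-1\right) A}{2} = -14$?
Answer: $-113922713479$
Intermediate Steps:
$A = 28$ ($A = \left(-2\right) \left(-14\right) = 28$)
$I{\left(o,Q \right)} = 5 Q$
$\left(82440 + 401027\right) \left(\left(-239595 + \left(A + 3\right) \left(\left(-6\right) \left(-13\right)\right)\right) + I{\left(172,308 \right)}\right) = \left(82440 + 401027\right) \left(\left(-239595 + \left(28 + 3\right) \left(\left(-6\right) \left(-13\right)\right)\right) + 5 \cdot 308\right) = 483467 \left(\left(-239595 + 31 \cdot 78\right) + 1540\right) = 483467 \left(\left(-239595 + 2418\right) + 1540\right) = 483467 \left(-237177 + 1540\right) = 483467 \left(-235637\right) = -113922713479$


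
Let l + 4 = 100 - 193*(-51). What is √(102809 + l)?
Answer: 2*√28187 ≈ 335.78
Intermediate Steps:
l = 9939 (l = -4 + (100 - 193*(-51)) = -4 + (100 + 9843) = -4 + 9943 = 9939)
√(102809 + l) = √(102809 + 9939) = √112748 = 2*√28187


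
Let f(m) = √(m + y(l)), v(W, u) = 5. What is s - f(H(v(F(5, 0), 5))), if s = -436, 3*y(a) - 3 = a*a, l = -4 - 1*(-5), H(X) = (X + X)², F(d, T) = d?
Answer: -436 - 4*√57/3 ≈ -446.07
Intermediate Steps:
H(X) = 4*X² (H(X) = (2*X)² = 4*X²)
l = 1 (l = -4 + 5 = 1)
y(a) = 1 + a²/3 (y(a) = 1 + (a*a)/3 = 1 + a²/3)
f(m) = √(4/3 + m) (f(m) = √(m + (1 + (⅓)*1²)) = √(m + (1 + (⅓)*1)) = √(m + (1 + ⅓)) = √(m + 4/3) = √(4/3 + m))
s - f(H(v(F(5, 0), 5))) = -436 - √(12 + 9*(4*5²))/3 = -436 - √(12 + 9*(4*25))/3 = -436 - √(12 + 9*100)/3 = -436 - √(12 + 900)/3 = -436 - √912/3 = -436 - 4*√57/3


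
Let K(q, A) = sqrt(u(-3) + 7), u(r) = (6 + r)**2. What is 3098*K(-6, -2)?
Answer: 12392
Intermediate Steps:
K(q, A) = 4 (K(q, A) = sqrt((6 - 3)**2 + 7) = sqrt(3**2 + 7) = sqrt(9 + 7) = sqrt(16) = 4)
3098*K(-6, -2) = 3098*4 = 12392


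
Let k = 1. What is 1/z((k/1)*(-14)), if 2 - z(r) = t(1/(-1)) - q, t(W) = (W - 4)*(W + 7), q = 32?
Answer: 1/64 ≈ 0.015625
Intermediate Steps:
t(W) = (-4 + W)*(7 + W)
z(r) = 64 (z(r) = 2 - ((-28 + (1/(-1))² + 3*(1/(-1))) - 1*32) = 2 - ((-28 + (1*(-1))² + 3*(1*(-1))) - 32) = 2 - ((-28 + (-1)² + 3*(-1)) - 32) = 2 - ((-28 + 1 - 3) - 32) = 2 - (-30 - 32) = 2 - 1*(-62) = 2 + 62 = 64)
1/z((k/1)*(-14)) = 1/64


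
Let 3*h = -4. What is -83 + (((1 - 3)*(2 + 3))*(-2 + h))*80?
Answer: 7751/3 ≈ 2583.7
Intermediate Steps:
h = -4/3 (h = (⅓)*(-4) = -4/3 ≈ -1.3333)
-83 + (((1 - 3)*(2 + 3))*(-2 + h))*80 = -83 + (((1 - 3)*(2 + 3))*(-2 - 4/3))*80 = -83 + (-2*5*(-10/3))*80 = -83 - 10*(-10/3)*80 = -83 + (100/3)*80 = -83 + 8000/3 = 7751/3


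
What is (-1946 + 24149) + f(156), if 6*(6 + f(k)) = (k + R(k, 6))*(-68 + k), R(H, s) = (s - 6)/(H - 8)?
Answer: 24485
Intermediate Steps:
R(H, s) = (-6 + s)/(-8 + H)
f(k) = -6 + k*(-68 + k)/6 (f(k) = -6 + ((k + (-6 + 6)/(-8 + k))*(-68 + k))/6 = -6 + ((k + 0/(-8 + k))*(-68 + k))/6 = -6 + ((k + 0)*(-68 + k))/6 = -6 + (k*(-68 + k))/6 = -6 + k*(-68 + k)/6)
(-1946 + 24149) + f(156) = (-1946 + 24149) + (-6 - 34/3*156 + (1/6)*156**2) = 22203 + (-6 - 1768 + (1/6)*24336) = 22203 + (-6 - 1768 + 4056) = 22203 + 2282 = 24485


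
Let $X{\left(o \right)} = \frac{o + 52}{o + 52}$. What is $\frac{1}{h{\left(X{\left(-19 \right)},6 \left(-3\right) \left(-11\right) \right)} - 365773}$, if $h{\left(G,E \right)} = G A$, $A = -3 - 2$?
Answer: $- \frac{1}{365778} \approx -2.7339 \cdot 10^{-6}$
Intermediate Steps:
$X{\left(o \right)} = 1$ ($X{\left(o \right)} = \frac{52 + o}{52 + o} = 1$)
$A = -5$
$h{\left(G,E \right)} = - 5 G$ ($h{\left(G,E \right)} = G \left(-5\right) = - 5 G$)
$\frac{1}{h{\left(X{\left(-19 \right)},6 \left(-3\right) \left(-11\right) \right)} - 365773} = \frac{1}{\left(-5\right) 1 - 365773} = \frac{1}{-5 - 365773} = \frac{1}{-365778} = - \frac{1}{365778}$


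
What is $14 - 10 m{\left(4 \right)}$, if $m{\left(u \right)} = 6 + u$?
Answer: $-86$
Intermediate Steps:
$14 - 10 m{\left(4 \right)} = 14 - 10 \left(6 + 4\right) = 14 - 100 = -86$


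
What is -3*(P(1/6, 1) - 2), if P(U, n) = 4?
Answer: -6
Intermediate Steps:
-3*(P(1/6, 1) - 2) = -3*(4 - 2) = -3*2 = -6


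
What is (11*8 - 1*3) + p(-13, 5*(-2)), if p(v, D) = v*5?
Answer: 20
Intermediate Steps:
p(v, D) = 5*v
(11*8 - 1*3) + p(-13, 5*(-2)) = (11*8 - 1*3) + 5*(-13) = (88 - 3) - 65 = 85 - 65 = 20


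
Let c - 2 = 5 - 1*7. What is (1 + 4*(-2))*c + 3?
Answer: 3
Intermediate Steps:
c = 0 (c = 2 + (5 - 1*7) = 2 + (5 - 7) = 2 - 2 = 0)
(1 + 4*(-2))*c + 3 = (1 + 4*(-2))*0 + 3 = (1 - 8)*0 + 3 = -7*0 + 3 = 0 + 3 = 3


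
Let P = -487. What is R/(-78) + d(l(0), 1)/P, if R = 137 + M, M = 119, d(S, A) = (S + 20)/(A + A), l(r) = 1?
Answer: -125491/37986 ≈ -3.3036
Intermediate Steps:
d(S, A) = (20 + S)/(2*A) (d(S, A) = (20 + S)/((2*A)) = (20 + S)*(1/(2*A)) = (20 + S)/(2*A))
R = 256 (R = 137 + 119 = 256)
R/(-78) + d(l(0), 1)/P = 256/(-78) + ((1/2)*(20 + 1)/1)/(-487) = 256*(-1/78) + ((1/2)*1*21)*(-1/487) = -128/39 + (21/2)*(-1/487) = -128/39 - 21/974 = -125491/37986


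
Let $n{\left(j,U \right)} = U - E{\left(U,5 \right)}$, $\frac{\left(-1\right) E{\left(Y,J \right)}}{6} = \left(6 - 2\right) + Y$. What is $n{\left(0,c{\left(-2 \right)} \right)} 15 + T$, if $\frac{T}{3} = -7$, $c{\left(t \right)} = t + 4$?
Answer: $549$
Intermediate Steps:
$c{\left(t \right)} = 4 + t$
$E{\left(Y,J \right)} = -24 - 6 Y$ ($E{\left(Y,J \right)} = - 6 \left(\left(6 - 2\right) + Y\right) = - 6 \left(4 + Y\right) = -24 - 6 Y$)
$n{\left(j,U \right)} = 24 + 7 U$ ($n{\left(j,U \right)} = U - \left(-24 - 6 U\right) = U + \left(24 + 6 U\right) = 24 + 7 U$)
$T = -21$ ($T = 3 \left(-7\right) = -21$)
$n{\left(0,c{\left(-2 \right)} \right)} 15 + T = \left(24 + 7 \left(4 - 2\right)\right) 15 - 21 = \left(24 + 7 \cdot 2\right) 15 - 21 = \left(24 + 14\right) 15 - 21 = 38 \cdot 15 - 21 = 570 - 21 = 549$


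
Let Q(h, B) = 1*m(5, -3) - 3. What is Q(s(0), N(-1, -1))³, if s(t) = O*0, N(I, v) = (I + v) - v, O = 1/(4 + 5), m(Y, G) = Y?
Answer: 8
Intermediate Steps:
O = ⅑ (O = 1/9 = ⅑ ≈ 0.11111)
N(I, v) = I
s(t) = 0 (s(t) = (⅑)*0 = 0)
Q(h, B) = 2 (Q(h, B) = 1*5 - 3 = 5 - 3 = 2)
Q(s(0), N(-1, -1))³ = 2³ = 8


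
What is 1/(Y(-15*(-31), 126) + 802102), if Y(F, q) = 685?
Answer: 1/802787 ≈ 1.2457e-6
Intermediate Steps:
1/(Y(-15*(-31), 126) + 802102) = 1/(685 + 802102) = 1/802787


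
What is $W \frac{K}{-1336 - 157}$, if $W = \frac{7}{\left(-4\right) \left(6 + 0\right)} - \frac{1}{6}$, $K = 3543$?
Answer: $\frac{12991}{11944} \approx 1.0877$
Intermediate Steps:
$W = - \frac{11}{24}$ ($W = \frac{7}{\left(-4\right) 6} - \frac{1}{6} = \frac{7}{-24} - \frac{1}{6} = 7 \left(- \frac{1}{24}\right) - \frac{1}{6} = - \frac{7}{24} - \frac{1}{6} = - \frac{11}{24} \approx -0.45833$)
$W \frac{K}{-1336 - 157} = - \frac{11 \frac{3543}{-1336 - 157}}{24} = - \frac{11 \frac{3543}{-1493}}{24} = - \frac{11 \cdot 3543 \left(- \frac{1}{1493}\right)}{24} = \left(- \frac{11}{24}\right) \left(- \frac{3543}{1493}\right) = \frac{12991}{11944}$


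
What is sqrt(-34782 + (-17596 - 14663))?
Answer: 3*I*sqrt(7449) ≈ 258.92*I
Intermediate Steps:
sqrt(-34782 + (-17596 - 14663)) = sqrt(-34782 - 32259) = sqrt(-67041) = 3*I*sqrt(7449)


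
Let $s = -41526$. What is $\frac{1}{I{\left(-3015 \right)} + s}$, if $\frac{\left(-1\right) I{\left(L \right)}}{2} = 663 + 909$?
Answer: $- \frac{1}{44670} \approx -2.2386 \cdot 10^{-5}$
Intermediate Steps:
$I{\left(L \right)} = -3144$ ($I{\left(L \right)} = - 2 \left(663 + 909\right) = \left(-2\right) 1572 = -3144$)
$\frac{1}{I{\left(-3015 \right)} + s} = \frac{1}{-3144 - 41526} = \frac{1}{-44670} = - \frac{1}{44670}$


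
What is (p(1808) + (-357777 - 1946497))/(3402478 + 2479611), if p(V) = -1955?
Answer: -2306229/5882089 ≈ -0.39208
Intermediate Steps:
(p(1808) + (-357777 - 1946497))/(3402478 + 2479611) = (-1955 + (-357777 - 1946497))/(3402478 + 2479611) = (-1955 - 2304274)/5882089 = -2306229*1/5882089 = -2306229/5882089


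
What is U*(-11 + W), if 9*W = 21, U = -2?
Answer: 52/3 ≈ 17.333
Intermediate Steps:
W = 7/3 (W = (⅑)*21 = 7/3 ≈ 2.3333)
U*(-11 + W) = -2*(-11 + 7/3) = -2*(-26/3) = 52/3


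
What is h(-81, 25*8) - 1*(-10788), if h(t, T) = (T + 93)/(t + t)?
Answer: 1747363/162 ≈ 10786.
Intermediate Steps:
h(t, T) = (93 + T)/(2*t) (h(t, T) = (93 + T)/((2*t)) = (93 + T)*(1/(2*t)) = (93 + T)/(2*t))
h(-81, 25*8) - 1*(-10788) = (½)*(93 + 25*8)/(-81) - 1*(-10788) = (½)*(-1/81)*(93 + 200) + 10788 = (½)*(-1/81)*293 + 10788 = -293/162 + 10788 = 1747363/162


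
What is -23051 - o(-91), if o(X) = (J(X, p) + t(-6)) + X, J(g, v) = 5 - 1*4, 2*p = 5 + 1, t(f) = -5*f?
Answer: -22991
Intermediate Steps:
p = 3 (p = (5 + 1)/2 = (½)*6 = 3)
J(g, v) = 1 (J(g, v) = 5 - 4 = 1)
o(X) = 31 + X (o(X) = (1 - 5*(-6)) + X = (1 + 30) + X = 31 + X)
-23051 - o(-91) = -23051 - (31 - 91) = -23051 - 1*(-60) = -23051 + 60 = -22991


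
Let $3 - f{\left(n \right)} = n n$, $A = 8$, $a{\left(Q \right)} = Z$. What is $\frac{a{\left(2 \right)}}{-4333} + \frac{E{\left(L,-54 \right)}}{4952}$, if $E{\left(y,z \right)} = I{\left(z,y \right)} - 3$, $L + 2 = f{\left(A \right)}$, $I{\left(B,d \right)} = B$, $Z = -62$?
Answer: $\frac{97}{34664} \approx 0.0027983$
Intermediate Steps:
$a{\left(Q \right)} = -62$
$f{\left(n \right)} = 3 - n^{2}$ ($f{\left(n \right)} = 3 - n n = 3 - n^{2}$)
$L = -63$ ($L = -2 + \left(3 - 8^{2}\right) = -2 + \left(3 - 64\right) = -2 - 61 = -63$)
$E{\left(y,z \right)} = -3 + z$ ($E{\left(y,z \right)} = z - 3 = -3 + z$)
$\frac{a{\left(2 \right)}}{-4333} + \frac{E{\left(L,-54 \right)}}{4952} = - \frac{62}{-4333} + \frac{-3 - 54}{4952} = \left(-62\right) \left(- \frac{1}{4333}\right) - \frac{57}{4952} = \frac{62}{4333} - \frac{57}{4952} = \frac{97}{34664}$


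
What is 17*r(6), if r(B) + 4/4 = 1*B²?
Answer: 595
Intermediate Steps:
r(B) = -1 + B² (r(B) = -1 + 1*B² = -1 + B²)
17*r(6) = 17*(-1 + 6²) = 17*(-1 + 36) = 17*35 = 595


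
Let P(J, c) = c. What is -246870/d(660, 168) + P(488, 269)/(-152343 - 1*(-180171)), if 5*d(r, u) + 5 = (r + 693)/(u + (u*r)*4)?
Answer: 1693384212683867/6855233004 ≈ 2.4702e+5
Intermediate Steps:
d(r, u) = -1 + (693 + r)/(5*(u + 4*r*u)) (d(r, u) = -1 + ((r + 693)/(u + (u*r)*4))/5 = -1 + ((693 + r)/(u + (r*u)*4))/5 = -1 + ((693 + r)/(u + 4*r*u))/5 = -1 + (693 + r)/(5*(u + 4*r*u)))
-246870/d(660, 168) + P(488, 269)/(-152343 - 1*(-180171)) = -246870*840*(1 + 4*660)/(693 + 660 - 5*168 - 20*660*168) + 269/(-152343 - 1*(-180171)) = -246870*840*(1 + 2640)/(693 + 660 - 840 - 2217600) + 269/(-152343 + 180171) = -246870/((⅕)*(1/168)*(-2217087)/2641) + 269/27828 = -246870/((⅕)*(1/168)*(1/2641)*(-2217087)) + 269*(1/27828) = -246870/(-739029/739480) + 269/27828 = -246870*(-739480/739029) + 269/27828 = 60851809200/246343 + 269/27828 = 1693384212683867/6855233004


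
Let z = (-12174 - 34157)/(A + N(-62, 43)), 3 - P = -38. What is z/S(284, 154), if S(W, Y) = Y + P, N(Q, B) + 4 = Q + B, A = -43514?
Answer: 46331/8489715 ≈ 0.0054573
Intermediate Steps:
P = 41 (P = 3 - 1*(-38) = 3 + 38 = 41)
N(Q, B) = -4 + B + Q (N(Q, B) = -4 + (Q + B) = -4 + (B + Q) = -4 + B + Q)
S(W, Y) = 41 + Y (S(W, Y) = Y + 41 = 41 + Y)
z = 46331/43537 (z = (-12174 - 34157)/(-43514 + (-4 + 43 - 62)) = -46331/(-43514 - 23) = -46331/(-43537) = -46331*(-1/43537) = 46331/43537 ≈ 1.0642)
z/S(284, 154) = 46331/(43537*(41 + 154)) = (46331/43537)/195 = (46331/43537)*(1/195) = 46331/8489715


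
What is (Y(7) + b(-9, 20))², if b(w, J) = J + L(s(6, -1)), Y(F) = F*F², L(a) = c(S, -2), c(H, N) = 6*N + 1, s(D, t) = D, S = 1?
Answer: 123904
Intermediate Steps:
c(H, N) = 1 + 6*N
L(a) = -11 (L(a) = 1 + 6*(-2) = 1 - 12 = -11)
Y(F) = F³
b(w, J) = -11 + J (b(w, J) = J - 11 = -11 + J)
(Y(7) + b(-9, 20))² = (7³ + (-11 + 20))² = (343 + 9)² = 352² = 123904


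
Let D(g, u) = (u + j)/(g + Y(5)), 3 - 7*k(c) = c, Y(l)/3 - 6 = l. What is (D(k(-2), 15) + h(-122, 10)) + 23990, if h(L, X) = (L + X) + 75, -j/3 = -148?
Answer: 5656121/236 ≈ 23967.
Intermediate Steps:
j = 444 (j = -3*(-148) = 444)
Y(l) = 18 + 3*l
k(c) = 3/7 - c/7
h(L, X) = 75 + L + X
D(g, u) = (444 + u)/(33 + g) (D(g, u) = (u + 444)/(g + (18 + 3*5)) = (444 + u)/(g + (18 + 15)) = (444 + u)/(g + 33) = (444 + u)/(33 + g))
(D(k(-2), 15) + h(-122, 10)) + 23990 = ((444 + 15)/(33 + (3/7 - 1/7*(-2))) + (75 - 122 + 10)) + 23990 = (459/(33 + (3/7 + 2/7)) - 37) + 23990 = (459/(33 + 5/7) - 37) + 23990 = (459/(236/7) - 37) + 23990 = ((7/236)*459 - 37) + 23990 = (3213/236 - 37) + 23990 = -5519/236 + 23990 = 5656121/236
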